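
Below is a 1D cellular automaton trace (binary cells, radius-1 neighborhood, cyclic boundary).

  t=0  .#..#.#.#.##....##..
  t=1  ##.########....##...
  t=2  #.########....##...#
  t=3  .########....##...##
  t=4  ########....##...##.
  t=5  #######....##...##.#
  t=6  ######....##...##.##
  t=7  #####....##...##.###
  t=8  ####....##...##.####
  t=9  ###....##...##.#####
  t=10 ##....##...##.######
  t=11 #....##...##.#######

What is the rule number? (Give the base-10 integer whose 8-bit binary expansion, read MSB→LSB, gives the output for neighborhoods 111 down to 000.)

174

  nb ###: next=#  (t=1,i=4, bit7=1)
  nb ##.: next=.  (t=0,i=11, bit6=0)
  nb #.#: next=#  (t=0,i=5, bit5=1)
  nb #..: next=.  (t=0,i=2, bit4=0)
  nb .##: next=#  (t=0,i=10, bit3=1)
  nb .#.: next=#  (t=0,i=1, bit2=1)
  nb ..#: next=#  (t=0,i=0, bit1=1)
  nb ...: next=.  (t=0,i=13, bit0=0)
  bits 10101110 = 174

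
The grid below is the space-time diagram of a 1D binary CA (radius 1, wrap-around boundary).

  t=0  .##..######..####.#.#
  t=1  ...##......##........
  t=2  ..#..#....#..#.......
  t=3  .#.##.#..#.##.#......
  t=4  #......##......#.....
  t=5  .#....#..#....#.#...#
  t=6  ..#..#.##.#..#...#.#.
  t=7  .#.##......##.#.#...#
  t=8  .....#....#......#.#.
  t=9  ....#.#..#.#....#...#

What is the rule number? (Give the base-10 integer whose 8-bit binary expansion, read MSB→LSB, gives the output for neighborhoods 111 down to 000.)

18

  ### -> .   bit 7 = 0  t=0,i=6
  ##. -> .   bit 6 = 0  t=0,i=2
  #.# -> .   bit 5 = 0  t=0,i=0
  #.. -> #   bit 4 = 1  t=0,i=3
  .## -> .   bit 3 = 0  t=0,i=1
  .#. -> .   bit 2 = 0  t=0,i=18
  ..# -> #   bit 1 = 1  t=0,i=4
  ... -> .   bit 0 = 0  t=1,i=0
  bits 00010010 = 18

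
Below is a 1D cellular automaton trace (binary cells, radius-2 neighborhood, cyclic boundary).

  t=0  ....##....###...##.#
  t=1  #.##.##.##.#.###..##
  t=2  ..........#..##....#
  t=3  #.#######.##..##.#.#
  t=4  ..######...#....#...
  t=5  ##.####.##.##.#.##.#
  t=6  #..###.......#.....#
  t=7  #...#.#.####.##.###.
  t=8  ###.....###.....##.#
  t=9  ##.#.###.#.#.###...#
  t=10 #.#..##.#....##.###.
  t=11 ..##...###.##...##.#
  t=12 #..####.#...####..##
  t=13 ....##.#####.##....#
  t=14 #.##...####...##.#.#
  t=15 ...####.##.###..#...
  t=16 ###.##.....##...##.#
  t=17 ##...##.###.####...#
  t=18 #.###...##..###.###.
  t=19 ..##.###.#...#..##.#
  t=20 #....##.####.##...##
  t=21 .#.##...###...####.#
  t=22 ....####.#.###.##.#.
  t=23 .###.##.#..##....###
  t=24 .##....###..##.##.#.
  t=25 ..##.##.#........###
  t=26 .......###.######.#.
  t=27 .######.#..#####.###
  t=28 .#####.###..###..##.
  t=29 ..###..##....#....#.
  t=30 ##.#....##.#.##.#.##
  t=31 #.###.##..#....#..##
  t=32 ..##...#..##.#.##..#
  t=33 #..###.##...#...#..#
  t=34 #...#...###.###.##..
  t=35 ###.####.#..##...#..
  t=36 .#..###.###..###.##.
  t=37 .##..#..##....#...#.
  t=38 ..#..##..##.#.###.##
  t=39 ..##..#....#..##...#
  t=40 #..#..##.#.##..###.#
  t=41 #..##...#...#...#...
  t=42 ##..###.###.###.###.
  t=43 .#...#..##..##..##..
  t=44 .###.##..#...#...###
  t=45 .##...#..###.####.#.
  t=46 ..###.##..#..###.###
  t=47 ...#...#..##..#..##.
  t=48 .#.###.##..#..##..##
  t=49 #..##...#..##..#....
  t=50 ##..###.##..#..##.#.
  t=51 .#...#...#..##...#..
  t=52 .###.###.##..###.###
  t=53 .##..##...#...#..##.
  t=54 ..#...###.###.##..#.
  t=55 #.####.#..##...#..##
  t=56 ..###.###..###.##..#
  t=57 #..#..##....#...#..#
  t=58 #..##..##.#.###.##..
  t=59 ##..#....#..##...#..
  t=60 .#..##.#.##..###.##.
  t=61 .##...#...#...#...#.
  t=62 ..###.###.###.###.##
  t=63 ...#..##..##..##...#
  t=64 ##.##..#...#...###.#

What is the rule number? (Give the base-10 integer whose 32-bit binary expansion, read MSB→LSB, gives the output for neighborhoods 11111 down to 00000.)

3314733851

  ##### -> #   bit 31 = 1  t=3,i=4
  ####. -> #   bit 30 = 1  t=3,i=7
  ###.# -> .   bit 29 = 0  t=1,i=0
  ###.. -> .   bit 28 = 0  t=0,i=12
  ##.## -> .   bit 27 = 0  t=1,i=1
  ##.#. -> #   bit 26 = 1  t=0,i=18
  ##..# -> .   bit 25 = 0  t=1,i=16
  ##... -> #   bit 24 = 1  t=0,i=6
  #.### -> #   bit 23 = 1  t=1,i=13
  #.##. -> .   bit 22 = 0  t=1,i=2
  #.#.# -> .   bit 21 = 0  t=1,i=11
  #.#.. -> #   bit 20 = 1  t=0,i=19
  #..## -> .   bit 19 = 0  t=1,i=17
  #..#. -> .   bit 18 = 0  t=15,i=15
  #...# -> #   bit 17 = 1  t=0,i=14
  #.... -> .   bit 16 = 0  t=0,i=1
  .#### -> #   bit 15 = 1  t=3,i=3
  .###. -> #   bit 14 = 1  t=0,i=11
  .##.# -> .   bit 13 = 0  t=0,i=17
  .##.. -> #   bit 12 = 1  t=0,i=5
  .#.## -> .   bit 11 = 0  t=1,i=12
  .#.#. -> .   bit 10 = 0  t=7,i=5
  .#..# -> #   bit 9 = 1  t=2,i=11
  .#... -> #   bit 8 = 1  t=0,i=0
  ..### -> .   bit 7 = 0  t=0,i=10
  ..##. -> .   bit 6 = 0  t=0,i=4
  ..#.# -> .   bit 5 = 0  t=7,i=4
  ..#.. -> #   bit 4 = 1  t=2,i=10
  ...## -> #   bit 3 = 1  t=0,i=3
  ...#. -> .   bit 2 = 0  t=2,i=9
  ....# -> #   bit 1 = 1  t=0,i=2
  ..... -> #   bit 0 = 1  t=2,i=2
  bits 11000101100100101101001100011011 = 3314733851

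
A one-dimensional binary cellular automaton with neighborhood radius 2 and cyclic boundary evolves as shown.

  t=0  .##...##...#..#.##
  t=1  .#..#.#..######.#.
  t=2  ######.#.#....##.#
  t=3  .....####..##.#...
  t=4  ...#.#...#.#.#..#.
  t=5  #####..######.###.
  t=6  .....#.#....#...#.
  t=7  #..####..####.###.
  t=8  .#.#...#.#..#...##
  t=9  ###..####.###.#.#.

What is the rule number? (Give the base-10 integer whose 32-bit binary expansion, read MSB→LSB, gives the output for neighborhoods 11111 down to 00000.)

  ##### -> .   bit 31 = 0  t=1,i=11
  ####. -> .   bit 30 = 0  t=1,i=13
  ###.# -> #   bit 29 = 1  t=1,i=14
  ###.. -> .   bit 28 = 0  t=3,i=8
  ##.## -> .   bit 27 = 0  t=0,i=0
  ##.#. -> #   bit 26 = 1  t=1,i=15
  ##..# -> #   bit 25 = 1  t=3,i=9
  ##... -> .   bit 24 = 0  t=0,i=3
  #.### -> .   bit 23 = 0  t=2,i=17
  #.##. -> #   bit 22 = 1  t=0,i=1
  #.#.# -> #   bit 21 = 1  t=2,i=7
  #.#.. -> .   bit 20 = 0  t=1,i=6
  #..## -> .   bit 19 = 0  t=1,i=8
  #..#. -> #   bit 18 = 1  t=0,i=13
  #...# -> #   bit 17 = 1  t=0,i=4
  #.... -> #   bit 16 = 1  t=2,i=11
  .#### -> .   bit 15 = 0  t=1,i=10
  .###. -> .   bit 14 = 0  t=5,i=15
  .##.# -> .   bit 13 = 0  t=0,i=17
  .##.. -> .   bit 12 = 0  t=0,i=2
  .#.## -> .   bit 11 = 0  t=0,i=15
  .#.#. -> #   bit 10 = 1  t=1,i=5
  .#..# -> #   bit 9 = 1  t=0,i=12
  .#... -> .   bit 8 = 0  t=2,i=10
  ..### -> #   bit 7 = 1  t=1,i=9
  ..##. -> #   bit 6 = 1  t=0,i=6
  ..#.# -> #   bit 5 = 1  t=0,i=14
  ..#.. -> #   bit 4 = 1  t=0,i=11
  ...## -> .   bit 3 = 0  t=0,i=5
  ...#. -> #   bit 2 = 1  t=0,i=10
  ....# -> #   bit 1 = 1  t=2,i=12
  ..... -> .   bit 0 = 0  t=3,i=0
  bits 00100110011001110000011011110110 = 644286198

644286198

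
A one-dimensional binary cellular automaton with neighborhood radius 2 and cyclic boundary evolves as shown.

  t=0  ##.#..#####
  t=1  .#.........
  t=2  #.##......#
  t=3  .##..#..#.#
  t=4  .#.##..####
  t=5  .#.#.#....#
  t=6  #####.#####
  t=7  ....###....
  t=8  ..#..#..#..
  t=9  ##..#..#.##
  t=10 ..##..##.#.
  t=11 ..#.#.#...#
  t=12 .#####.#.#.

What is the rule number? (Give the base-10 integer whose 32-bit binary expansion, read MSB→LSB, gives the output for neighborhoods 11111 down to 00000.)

  nb #####: next=.  (t=0,i=8, bit31=0)
  nb ####.: next=.  (t=0,i=0, bit30=0)
  nb ###.#: next=#  (t=0,i=1, bit29=1)
  nb ###..: next=.  (t=7,i=6, bit28=0)
  nb ##.##: next=#  (t=2,i=1, bit27=1)
  nb ##.#.: next=.  (t=0,i=2, bit26=0)
  nb ##..#: next=#  (t=3,i=3, bit25=1)
  nb ##...: next=.  (t=2,i=4, bit24=0)
  nb #.###: next=#  (t=6,i=6, bit23=1)
  nb #.##.: next=#  (t=2,i=2, bit22=1)
  nb #.#.#: next=#  (t=3,i=10, bit21=1)
  nb #.#..: next=.  (t=0,i=3, bit20=0)
  nb #..##: next=.  (t=0,i=5, bit19=0)
  nb #..#.: next=#  (t=3,i=4, bit18=1)
  nb #...#: next=.  (t=10,i=0, bit17=0)
  nb #....: next=#  (t=1,i=3, bit16=1)
  nb .####: next=.  (t=0,i=7, bit15=0)
  nb .###.: next=#  (t=7,i=5, bit14=1)
  nb .##.#: next=.  (t=2,i=0, bit13=0)
  nb .##..: next=.  (t=2,i=3, bit12=0)
  nb .#.##: next=.  (t=3,i=0, bit11=0)
  nb .#.#.: next=#  (t=3,i=9, bit10=1)
  nb .#..#: next=.  (t=0,i=4, bit9=0)
  nb .#...: next=#  (t=1,i=2, bit8=1)
  nb ..###: next=.  (t=0,i=6, bit7=0)
  nb ..##.: next=#  (t=2,i=10, bit6=1)
  nb ..#.#: next=#  (t=3,i=8, bit5=1)
  nb ..#..: next=.  (t=1,i=1, bit4=0)
  nb ...##: next=.  (t=2,i=9, bit3=0)
  nb ...#.: next=#  (t=1,i=0, bit2=1)
  nb ....#: next=#  (t=1,i=10, bit1=1)
  nb .....: next=.  (t=1,i=4, bit0=0)
  bits 00101010111001010100010101100110 = 719668582

719668582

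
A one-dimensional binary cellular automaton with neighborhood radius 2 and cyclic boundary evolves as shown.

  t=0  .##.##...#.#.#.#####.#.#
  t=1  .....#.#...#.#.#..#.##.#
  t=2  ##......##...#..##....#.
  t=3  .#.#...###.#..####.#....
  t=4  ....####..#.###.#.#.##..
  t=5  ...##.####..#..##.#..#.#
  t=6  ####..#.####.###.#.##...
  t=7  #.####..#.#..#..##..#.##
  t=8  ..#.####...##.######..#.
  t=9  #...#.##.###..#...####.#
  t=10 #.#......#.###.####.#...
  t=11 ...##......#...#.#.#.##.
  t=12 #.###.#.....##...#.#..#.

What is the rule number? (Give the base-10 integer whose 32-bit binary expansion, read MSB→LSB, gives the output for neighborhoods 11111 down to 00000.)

1454314440

  nb #####: next=.  (t=0,i=17, bit31=0)
  nb ####.: next=#  (t=0,i=18, bit30=1)
  nb ###.#: next=.  (t=0,i=19, bit29=0)
  nb ###..: next=#  (t=4,i=7, bit28=1)
  nb ##.##: next=.  (t=0,i=3, bit27=0)
  nb ##.#.: next=#  (t=0,i=20, bit26=1)
  nb ##..#: next=#  (t=4,i=8, bit25=1)
  nb ##...: next=.  (t=0,i=6, bit24=0)
  nb #.###: next=#  (t=0,i=15, bit23=1)
  nb #.##.: next=.  (t=0,i=1, bit22=0)
  nb #.#.#: next=#  (t=0,i=11, bit21=1)
  nb #.#..: next=.  (t=1,i=7, bit20=0)
  nb #..##: next=#  (t=2,i=15, bit19=1)
  nb #..#.: next=#  (t=1,i=17, bit18=1)
  nb #...#: next=#  (t=0,i=7, bit17=1)
  nb #....: next=#  (t=1,i=1, bit16=1)
  nb .####: next=.  (t=0,i=16, bit15=0)
  nb .###.: next=.  (t=3,i=8, bit14=0)
  nb .##.#: next=.  (t=0,i=2, bit13=0)
  nb .##..: next=#  (t=0,i=5, bit12=1)
  nb .#.##: next=.  (t=0,i=0, bit11=0)
  nb .#.#.: next=.  (t=0,i=10, bit10=0)
  nb .#..#: next=#  (t=1,i=16, bit9=1)
  nb .#...: next=#  (t=1,i=0, bit8=1)
  nb ..###: next=#  (t=3,i=7, bit7=1)
  nb ..##.: next=#  (t=2,i=8, bit6=1)
  nb ..#.#: next=.  (t=0,i=9, bit5=0)
  nb ..#..: next=.  (t=2,i=13, bit4=0)
  nb ...##: next=#  (t=2,i=7, bit3=1)
  nb ...#.: next=.  (t=0,i=8, bit2=0)
  nb ....#: next=.  (t=1,i=3, bit1=0)
  nb .....: next=.  (t=1,i=2, bit0=0)
  bits 01010110101011110001001111001000 = 1454314440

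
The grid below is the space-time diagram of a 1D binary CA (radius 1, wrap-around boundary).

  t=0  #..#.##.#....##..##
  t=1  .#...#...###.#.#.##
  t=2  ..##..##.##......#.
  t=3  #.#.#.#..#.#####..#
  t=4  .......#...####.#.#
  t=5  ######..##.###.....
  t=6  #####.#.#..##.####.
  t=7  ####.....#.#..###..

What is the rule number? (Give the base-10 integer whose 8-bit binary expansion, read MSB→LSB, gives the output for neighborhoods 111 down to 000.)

  ### -> #   bit 7 = 1  t=0,i=18
  ##. -> .   bit 6 = 0  t=0,i=0
  #.# -> .   bit 5 = 0  t=0,i=4
  #.. -> #   bit 4 = 1  t=0,i=1
  .## -> #   bit 3 = 1  t=0,i=5
  .#. -> .   bit 2 = 0  t=0,i=3
  ..# -> .   bit 1 = 0  t=0,i=2
  ... -> #   bit 0 = 1  t=0,i=10
  bits 10011001 = 153

153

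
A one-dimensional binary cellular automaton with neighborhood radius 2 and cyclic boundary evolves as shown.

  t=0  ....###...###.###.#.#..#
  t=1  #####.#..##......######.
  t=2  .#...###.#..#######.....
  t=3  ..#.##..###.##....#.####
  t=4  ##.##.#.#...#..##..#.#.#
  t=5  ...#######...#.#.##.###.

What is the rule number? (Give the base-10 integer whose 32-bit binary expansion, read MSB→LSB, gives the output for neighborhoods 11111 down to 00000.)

376811467

  #####|.  b31=0 t=1,i=2
  ####.|.  b30=0 t=1,i=3
  ###.#|.  b29=0 t=0,i=12
  ###..|#  b28=1 t=0,i=6
  ##.##|.  b27=0 t=0,i=13
  ##.#.|#  b26=1 t=0,i=17
  ##..#|#  b25=1 t=3,i=0
  ##...|.  b24=0 t=0,i=7
  #.###|.  b23=0 t=0,i=14
  #.##.|#  b22=1 t=3,i=4
  #.#.#|#  b21=1 t=0,i=18
  #.#..|#  b20=1 t=0,i=20
  #..##|.  b19=0 t=1,i=8
  #..#.|#  b18=1 t=0,i=22
  #...#|.  b17=0 t=0,i=8
  #....|#  b16=1 t=0,i=1
  .####|#  b15=1 t=1,i=1
  .###.|.  b14=0 t=0,i=5
  .##.#|#  b13=1 t=4,i=4
  .##..|.  b12=0 t=1,i=10
  .#.##|#  b11=1 t=3,i=3
  .#.#.|#  b10=1 t=0,i=19
  .#..#|#  b9=1 t=0,i=21
  .#...|#  b8=1 t=0,i=0
  ..###|#  b7=1 t=0,i=4
  ..##.|#  b6=1 t=1,i=9
  ..#.#|.  b5=0 t=3,i=2
  ..#..|.  b4=0 t=0,i=23
  ...##|#  b3=1 t=0,i=3
  ...#.|.  b2=0 t=2,i=0
  ....#|#  b1=1 t=0,i=2
  .....|#  b0=1 t=1,i=13
  bits 00010110011101011010111111001011 = 376811467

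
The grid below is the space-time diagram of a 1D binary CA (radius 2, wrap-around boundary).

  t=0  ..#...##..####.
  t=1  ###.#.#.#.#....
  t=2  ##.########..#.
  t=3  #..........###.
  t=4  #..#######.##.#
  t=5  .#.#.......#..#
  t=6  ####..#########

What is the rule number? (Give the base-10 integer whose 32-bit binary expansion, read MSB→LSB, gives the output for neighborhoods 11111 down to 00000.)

  #####|.  b31=0 t=2,i=5
  ####.|.  b30=0 t=0,i=12
  ###.#|.  b29=0 t=1,i=2
  ###..|.  b28=0 t=0,i=13
  ##.##|.  b27=0 t=2,i=2
  ##.#.|#  b26=1 t=1,i=3
  ##..#|#  b25=1 t=0,i=8
  ##...|.  b24=0 t=0,i=14
  #.###|.  b23=0 t=2,i=3
  #.##.|#  b22=1 t=2,i=0
  #.#.#|#  b21=1 t=1,i=4
  #.#..|#  b20=1 t=1,i=10
  #..##|.  b19=0 t=0,i=9
  #..#.|#  b18=1 t=2,i=12
  #...#|#  b17=1 t=0,i=0
  #....|.  b16=0 t=1,i=12
  .####|.  b15=0 t=0,i=11
  .###.|#  b14=1 t=1,i=1
  .##.#|.  b13=0 t=2,i=1
  .##..|.  b12=0 t=0,i=7
  .#.##|.  b11=0 t=2,i=14
  .#.#.|#  b10=1 t=1,i=5
  .#..#|#  b9=1 t=5,i=12
  .#...|.  b8=0 t=0,i=3
  ..###|#  b7=1 t=0,i=10
  ..##.|#  b6=1 t=0,i=6
  ..#.#|#  b5=1 t=2,i=13
  ..#..|#  b4=1 t=0,i=2
  ...##|.  b3=0 t=0,i=5
  ...#.|#  b2=1 t=0,i=1
  ....#|#  b1=1 t=1,i=13
  .....|#  b0=1 t=3,i=3
  bits 00000110011101100100011011110111 = 108414711

108414711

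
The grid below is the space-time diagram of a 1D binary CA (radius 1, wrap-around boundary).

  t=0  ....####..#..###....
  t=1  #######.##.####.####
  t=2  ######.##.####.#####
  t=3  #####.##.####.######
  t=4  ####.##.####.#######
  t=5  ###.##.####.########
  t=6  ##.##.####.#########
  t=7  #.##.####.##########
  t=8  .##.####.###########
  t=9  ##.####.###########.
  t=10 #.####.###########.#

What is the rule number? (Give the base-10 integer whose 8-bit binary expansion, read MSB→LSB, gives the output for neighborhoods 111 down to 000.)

187

  nb ###: next=#  (t=0,i=5, bit7=1)
  nb ##.: next=.  (t=0,i=7, bit6=0)
  nb #.#: next=#  (t=1,i=7, bit5=1)
  nb #..: next=#  (t=0,i=8, bit4=1)
  nb .##: next=#  (t=0,i=4, bit3=1)
  nb .#.: next=.  (t=0,i=10, bit2=0)
  nb ..#: next=#  (t=0,i=3, bit1=1)
  nb ...: next=#  (t=0,i=0, bit0=1)
  bits 10111011 = 187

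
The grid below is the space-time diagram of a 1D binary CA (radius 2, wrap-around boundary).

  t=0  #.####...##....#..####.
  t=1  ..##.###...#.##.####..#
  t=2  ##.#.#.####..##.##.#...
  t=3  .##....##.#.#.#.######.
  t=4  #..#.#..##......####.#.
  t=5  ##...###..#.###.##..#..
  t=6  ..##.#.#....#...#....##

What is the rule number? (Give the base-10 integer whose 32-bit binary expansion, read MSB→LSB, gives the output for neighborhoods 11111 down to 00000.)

  [31] ##### => #  t=3,i=18
  [30] ####. => .  t=0,i=4
  [29] ###.# => .  t=0,i=21
  [28] ###.. => #  t=0,i=5
  [27] ##.## => .  t=1,i=4
  [26] ##.#. => #  t=0,i=22
  [25] ##..# => .  t=1,i=20
  [24] ##... => #  t=0,i=6
  [23] #.### => #  t=0,i=2
  [22] #.##. => #  t=1,i=13
  [21] #.#.# => .  t=0,i=0
  [20] #.#.. => #  t=2,i=19
  [19] #..## => #  t=0,i=17
  [18] #..#. => .  t=1,i=21
  [17] #...# => #  t=0,i=7
  [16] #.... => .  t=0,i=12
  [15] .#### => #  t=0,i=3
  [14] .###. => .  t=1,i=6
  [13] .##.# => #  t=1,i=3
  [12] .##.. => .  t=0,i=10
  [11] .#.## => .  t=0,i=1
  [10] .#.#. => .  t=2,i=4
  [9] .#..# => #  t=0,i=16
  [8] .#... => #  t=2,i=20
  [7] ..### => #  t=0,i=18
  [6] ..##. => .  t=0,i=9
  [5] ..#.# => .  t=1,i=11
  [4] ..#.. => .  t=0,i=15
  [3] ...## => .  t=0,i=8
  [2] ...#. => #  t=0,i=14
  [1] ....# => #  t=0,i=13
  [0] ..... => #  t=4,i=12
  bits 10010101110110101010001110000111 = 2514133895

2514133895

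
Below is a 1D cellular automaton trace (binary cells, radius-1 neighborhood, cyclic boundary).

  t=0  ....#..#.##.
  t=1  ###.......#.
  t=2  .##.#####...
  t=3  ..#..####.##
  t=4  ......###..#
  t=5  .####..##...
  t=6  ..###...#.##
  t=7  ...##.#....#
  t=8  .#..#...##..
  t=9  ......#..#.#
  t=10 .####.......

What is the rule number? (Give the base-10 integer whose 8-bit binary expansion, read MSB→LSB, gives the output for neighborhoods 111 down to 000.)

193

  ### -> #   bit 7 = 1  t=1,i=1
  ##. -> #   bit 6 = 1  t=0,i=10
  #.# -> .   bit 5 = 0  t=0,i=8
  #.. -> .   bit 4 = 0  t=0,i=5
  .## -> .   bit 3 = 0  t=0,i=9
  .#. -> .   bit 2 = 0  t=0,i=4
  ..# -> .   bit 1 = 0  t=0,i=3
  ... -> #   bit 0 = 1  t=0,i=0
  bits 11000001 = 193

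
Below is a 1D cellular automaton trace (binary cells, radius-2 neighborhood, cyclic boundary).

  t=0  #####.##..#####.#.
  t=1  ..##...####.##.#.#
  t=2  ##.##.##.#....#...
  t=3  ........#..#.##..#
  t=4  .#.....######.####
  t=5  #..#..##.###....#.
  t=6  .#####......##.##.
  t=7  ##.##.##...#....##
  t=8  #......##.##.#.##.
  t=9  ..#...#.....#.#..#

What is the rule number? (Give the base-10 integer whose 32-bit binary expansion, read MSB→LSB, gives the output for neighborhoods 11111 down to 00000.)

3339524796

  #####|#  b31=1 t=0,i=2
  ####.|#  b30=1 t=0,i=3
  ###.#|.  b29=0 t=0,i=4
  ###..|.  b28=0 t=5,i=11
  ##.##|.  b27=0 t=0,i=5
  ##.#.|#  b26=1 t=0,i=15
  ##..#|#  b25=1 t=0,i=8
  ##...|#  b24=1 t=1,i=4
  #.###|.  b23=0 t=0,i=0
  #.##.|.  b22=0 t=0,i=6
  #.#.#|.  b21=0 t=0,i=16
  #.#..|.  b20=0 t=1,i=17
  #..##|#  b19=1 t=0,i=9
  #..#.|#  b18=1 t=3,i=10
  #...#|.  b17=0 t=1,i=5
  #....|#  b16=1 t=2,i=11
  .####|.  b15=0 t=0,i=1
  .###.|.  b14=0 t=5,i=10
  .##.#|.  b13=0 t=1,i=13
  .##..|#  b12=1 t=0,i=7
  .#.##|#  b11=1 t=0,i=17
  .#.#.|.  b10=0 t=1,i=16
  .#..#|#  b9=1 t=1,i=0
  .#...|.  b8=0 t=2,i=10
  ..###|#  b7=1 t=0,i=10
  ..##.|.  b6=0 t=1,i=2
  ..#.#|#  b5=1 t=3,i=11
  ..#..|#  b4=1 t=2,i=14
  ...##|#  b3=1 t=1,i=6
  ...#.|#  b2=1 t=2,i=13
  ....#|.  b1=0 t=2,i=12
  .....|.  b0=0 t=3,i=2
  bits 11000111000011010001101010111100 = 3339524796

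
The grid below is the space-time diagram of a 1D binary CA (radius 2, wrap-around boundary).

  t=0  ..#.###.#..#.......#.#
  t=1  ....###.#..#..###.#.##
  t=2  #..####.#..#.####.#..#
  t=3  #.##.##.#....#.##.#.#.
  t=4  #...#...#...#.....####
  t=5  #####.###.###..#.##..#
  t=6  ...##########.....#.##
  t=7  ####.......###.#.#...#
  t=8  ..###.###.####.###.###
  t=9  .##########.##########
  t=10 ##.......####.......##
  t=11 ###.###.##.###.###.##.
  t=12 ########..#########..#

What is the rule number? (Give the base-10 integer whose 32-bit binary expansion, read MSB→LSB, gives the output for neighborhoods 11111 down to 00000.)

  #####|.  b31=0 t=4,i=20
  ####.|#  b30=1 t=2,i=5
  ###.#|#  b29=1 t=0,i=6
  ###..|#  b28=1 t=4,i=0
  ##.##|#  b27=1 t=3,i=4
  ##.#.|.  b26=0 t=0,i=7
  ##..#|.  b25=0 t=2,i=1
  ##...|#  b24=1 t=1,i=0
  #.###|#  b23=1 t=0,i=4
  #.##.|.  b22=0 t=1,i=20
  #.#.#|#  b21=1 t=1,i=18
  #.#..|#  b20=1 t=0,i=8
  #..##|#  b19=1 t=1,i=13
  #..#.|.  b18=0 t=0,i=1
  #...#|#  b17=1 t=4,i=2
  #....|.  b16=0 t=0,i=13
  .####|.  b15=0 t=2,i=4
  .###.|#  b14=1 t=0,i=5
  .##.#|.  b13=0 t=3,i=3
  .##..|#  b12=1 t=1,i=21
  .#.##|.  b11=0 t=0,i=3
  .#.#.|#  b10=1 t=0,i=20
  .#..#|.  b9=0 t=0,i=0
  .#...|.  b8=0 t=0,i=12
  ..###|#  b7=1 t=1,i=4
  ..##.|.  b6=0 t=2,i=21
  ..#.#|.  b5=0 t=0,i=2
  ..#..|#  b4=1 t=0,i=11
  ...##|#  b3=1 t=1,i=3
  ...#.|#  b2=1 t=0,i=18
  ....#|.  b1=0 t=0,i=17
  .....|#  b0=1 t=0,i=14
  bits 01111001101110100101010010011101 = 2042254493

2042254493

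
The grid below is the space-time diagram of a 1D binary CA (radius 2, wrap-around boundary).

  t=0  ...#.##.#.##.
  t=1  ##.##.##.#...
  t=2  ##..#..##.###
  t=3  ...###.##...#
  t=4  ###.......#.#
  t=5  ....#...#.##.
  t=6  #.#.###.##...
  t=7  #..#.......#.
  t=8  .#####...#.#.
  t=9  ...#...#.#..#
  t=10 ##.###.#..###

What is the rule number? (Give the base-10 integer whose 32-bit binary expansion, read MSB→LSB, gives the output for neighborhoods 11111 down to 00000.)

2215062394

  ##### -> #   bit 31 = 1  t=2,i=12
  ####. -> .   bit 30 = 0  t=2,i=0
  ###.# -> .   bit 29 = 0  t=3,i=5
  ###.. -> .   bit 28 = 0  t=2,i=1
  ##.## -> .   bit 27 = 0  t=1,i=2
  ##.#. -> #   bit 26 = 1  t=0,i=7
  ##..# -> .   bit 25 = 0  t=2,i=2
  ##... -> .   bit 24 = 0  t=0,i=12
  #.### -> .   bit 23 = 0  t=2,i=10
  #.##. -> .   bit 22 = 0  t=0,i=5
  #.#.# -> .   bit 21 = 0  t=0,i=8
  #.#.. -> .   bit 20 = 0  t=1,i=9
  #..## -> .   bit 19 = 0  t=2,i=6
  #..#. -> #   bit 18 = 1  t=2,i=3
  #...# -> #   bit 17 = 1  t=1,i=11
  #.... -> #   bit 16 = 1  t=0,i=0
  .#### -> .   bit 15 = 0  t=2,i=11
  .###. -> .   bit 14 = 0  t=3,i=4
  .##.# -> #   bit 13 = 1  t=0,i=6
  .##.. -> .   bit 12 = 0  t=0,i=11
  .#.## -> #   bit 11 = 1  t=0,i=4
  .#.#. -> .   bit 10 = 0  t=6,i=1
  .#..# -> #   bit 9 = 1  t=2,i=5
  .#... -> #   bit 8 = 1  t=1,i=10
  ..### -> .   bit 7 = 0  t=3,i=3
  ..##. -> #   bit 6 = 1  t=1,i=0
  ..#.# -> #   bit 5 = 1  t=0,i=3
  ..#.. -> #   bit 4 = 1  t=2,i=4
  ...## -> #   bit 3 = 1  t=1,i=12
  ...#. -> .   bit 2 = 0  t=0,i=2
  ....# -> #   bit 1 = 1  t=0,i=1
  ..... -> .   bit 0 = 0  t=4,i=5
  bits 10000100000001110010101101111010 = 2215062394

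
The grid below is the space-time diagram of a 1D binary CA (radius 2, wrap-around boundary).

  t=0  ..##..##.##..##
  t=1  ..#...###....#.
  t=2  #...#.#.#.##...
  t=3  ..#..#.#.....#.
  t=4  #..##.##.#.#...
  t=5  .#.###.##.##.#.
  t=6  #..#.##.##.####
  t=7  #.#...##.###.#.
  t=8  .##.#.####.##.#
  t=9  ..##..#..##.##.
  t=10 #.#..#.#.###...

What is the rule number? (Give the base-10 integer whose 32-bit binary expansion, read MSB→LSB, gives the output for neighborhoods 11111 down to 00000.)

3164022466

  [31] ##### => #  t=6,i=13
  [30] ####. => .  t=6,i=14
  [29] ###.# => #  t=5,i=5
  [28] ###.. => #  t=1,i=8
  [27] ##.## => #  t=0,i=8
  [26] ##.#. => #  t=4,i=8
  [25] ##..# => .  t=0,i=0
  [24] ##... => .  t=1,i=9
  [23] #.### => #  t=5,i=3
  [22] #.##. => .  t=0,i=9
  [21] #.#.# => .  t=2,i=6
  [20] #.#.. => #  t=3,i=7
  [19] #..## => .  t=0,i=1
  [18] #..#. => #  t=3,i=4
  [17] #...# => #  t=1,i=0
  [16] #.... => #  t=1,i=10
  [15] .#### => .  t=6,i=12
  [14] .###. => .  t=1,i=7
  [13] .##.# => #  t=0,i=7
  [12] .##.. => .  t=0,i=3
  [11] .#.## => .  t=2,i=9
  [10] .#.#. => #  t=2,i=5
  [9] .#..# => #  t=3,i=3
  [8] .#... => .  t=1,i=3
  [7] ..### => #  t=1,i=6
  [6] ..##. => #  t=0,i=2
  [5] ..#.# => .  t=2,i=4
  [4] ..#.. => .  t=1,i=2
  [3] ...## => .  t=1,i=5
  [2] ...#. => .  t=1,i=1
  [1] ....# => #  t=1,i=11
  [0] ..... => .  t=3,i=10
  bits 10111100100101110010011011000010 = 3164022466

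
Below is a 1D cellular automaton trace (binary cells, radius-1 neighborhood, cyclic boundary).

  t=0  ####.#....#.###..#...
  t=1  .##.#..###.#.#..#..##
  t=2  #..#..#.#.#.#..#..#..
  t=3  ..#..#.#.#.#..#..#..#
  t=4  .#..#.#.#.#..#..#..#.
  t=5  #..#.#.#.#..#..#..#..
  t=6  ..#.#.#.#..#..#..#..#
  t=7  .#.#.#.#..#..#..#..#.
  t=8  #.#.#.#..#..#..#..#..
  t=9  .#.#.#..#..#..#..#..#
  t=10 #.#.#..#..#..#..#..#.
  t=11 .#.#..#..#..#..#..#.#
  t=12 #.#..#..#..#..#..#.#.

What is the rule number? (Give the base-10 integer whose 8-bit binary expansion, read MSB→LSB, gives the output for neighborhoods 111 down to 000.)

163

  ###|#  b7=1 t=0,i=1
  ##.|.  b6=0 t=0,i=3
  #.#|#  b5=1 t=0,i=4
  #..|.  b4=0 t=0,i=6
  .##|.  b3=0 t=0,i=0
  .#.|.  b2=0 t=0,i=5
  ..#|#  b1=1 t=0,i=9
  ...|#  b0=1 t=0,i=7
  bits 10100011 = 163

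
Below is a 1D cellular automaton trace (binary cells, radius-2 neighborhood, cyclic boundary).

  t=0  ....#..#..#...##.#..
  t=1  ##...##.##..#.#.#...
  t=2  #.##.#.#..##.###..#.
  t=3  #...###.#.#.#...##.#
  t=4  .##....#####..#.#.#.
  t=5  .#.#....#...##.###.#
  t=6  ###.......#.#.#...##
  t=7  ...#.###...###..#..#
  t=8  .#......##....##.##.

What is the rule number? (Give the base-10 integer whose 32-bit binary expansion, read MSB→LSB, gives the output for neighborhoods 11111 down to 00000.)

  [31] ##### => .  t=4,i=9
  [30] ####. => .  t=4,i=10
  [29] ###.# => .  t=3,i=6
  [28] ###.. => .  t=2,i=15
  [27] ##.## => #  t=1,i=7
  [26] ##.#. => #  t=0,i=16
  [25] ##..# => #  t=1,i=10
  [24] ##... => #  t=1,i=2
  [23] #.### => .  t=2,i=13
  [22] #.##. => .  t=1,i=8
  [21] #.#.# => #  t=1,i=14
  [20] #.#.. => .  t=0,i=17
  [19] #..## => .  t=2,i=9
  [18] #..#. => #  t=0,i=6
  [17] #...# => #  t=0,i=12
  [16] #.... => .  t=0,i=19
  [15] .#### => #  t=4,i=8
  [14] .###. => .  t=2,i=14
  [13] .##.# => .  t=0,i=15
  [12] .##.. => .  t=1,i=1
  [11] .#.## => .  t=2,i=1
  [10] .#.#. => #  t=1,i=13
  [9] .#..# => #  t=0,i=5
  [8] .#... => .  t=0,i=11
  [7] ..### => .  t=3,i=4
  [6] ..##. => #  t=0,i=14
  [5] ..#.# => .  t=1,i=12
  [4] ..#.. => .  t=0,i=4
  [3] ...## => .  t=0,i=13
  [2] ...#. => .  t=0,i=3
  [1] ....# => .  t=0,i=2
  [0] ..... => #  t=0,i=0
  bits 00001111001001101000011001000001 = 254182977

254182977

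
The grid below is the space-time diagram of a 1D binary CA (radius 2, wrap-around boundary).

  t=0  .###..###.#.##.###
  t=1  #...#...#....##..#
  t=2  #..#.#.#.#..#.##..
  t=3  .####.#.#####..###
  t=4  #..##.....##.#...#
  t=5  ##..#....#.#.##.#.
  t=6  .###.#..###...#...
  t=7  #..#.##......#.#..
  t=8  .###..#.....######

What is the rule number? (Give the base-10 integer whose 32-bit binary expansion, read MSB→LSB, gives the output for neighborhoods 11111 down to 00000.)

3927193388

  ##### -> #   bit 31 = 1  t=3,i=10
  ####. -> #   bit 30 = 1  t=3,i=3
  ###.# -> #   bit 29 = 1  t=0,i=8
  ###.. -> .   bit 28 = 0  t=0,i=3
  ##.## -> #   bit 27 = 1  t=0,i=0
  ##.#. -> .   bit 26 = 0  t=0,i=9
  ##..# -> #   bit 25 = 1  t=0,i=4
  ##... -> .   bit 24 = 0  t=1,i=1
  #.### -> .   bit 23 = 0  t=0,i=1
  #.##. -> .   bit 22 = 0  t=0,i=12
  #.#.# -> .   bit 21 = 0  t=0,i=10
  #.#.. -> #   bit 20 = 1  t=2,i=9
  #..## -> .   bit 19 = 0  t=0,i=5
  #..#. -> #   bit 18 = 1  t=2,i=2
  #...# -> .   bit 17 = 0  t=1,i=2
  #.... -> .   bit 16 = 0  t=1,i=10
  .#### -> .   bit 15 = 0  t=3,i=2
  .###. -> .   bit 14 = 0  t=0,i=2
  .##.# -> #   bit 13 = 1  t=0,i=13
  .##.. -> #   bit 12 = 1  t=1,i=0
  .#.## -> .   bit 11 = 0  t=0,i=11
  .#.#. -> #   bit 10 = 1  t=2,i=4
  .#..# -> #   bit 9 = 1  t=2,i=1
  .#... -> #   bit 8 = 1  t=1,i=5
  ..### -> .   bit 7 = 0  t=0,i=6
  ..##. -> .   bit 6 = 0  t=1,i=13
  ..#.# -> #   bit 5 = 1  t=2,i=3
  ..#.. -> .   bit 4 = 0  t=1,i=4
  ...## -> #   bit 3 = 1  t=1,i=12
  ...#. -> #   bit 2 = 1  t=1,i=3
  ....# -> .   bit 1 = 0  t=1,i=11
  ..... -> .   bit 0 = 0  t=4,i=7
  bits 11101010000101000011011100101100 = 3927193388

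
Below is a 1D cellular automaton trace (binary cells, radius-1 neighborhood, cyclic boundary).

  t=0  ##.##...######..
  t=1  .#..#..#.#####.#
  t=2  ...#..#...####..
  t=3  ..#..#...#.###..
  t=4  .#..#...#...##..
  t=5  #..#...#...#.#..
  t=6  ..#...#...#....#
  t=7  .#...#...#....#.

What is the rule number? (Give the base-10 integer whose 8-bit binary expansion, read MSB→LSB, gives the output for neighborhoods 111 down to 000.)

194

  nb ###: next=#  (t=0,i=9, bit7=1)
  nb ##.: next=#  (t=0,i=1, bit6=1)
  nb #.#: next=.  (t=0,i=2, bit5=0)
  nb #..: next=.  (t=0,i=5, bit4=0)
  nb .##: next=.  (t=0,i=0, bit3=0)
  nb .#.: next=.  (t=1,i=1, bit2=0)
  nb ..#: next=#  (t=0,i=7, bit1=1)
  nb ...: next=.  (t=0,i=6, bit0=0)
  bits 11000010 = 194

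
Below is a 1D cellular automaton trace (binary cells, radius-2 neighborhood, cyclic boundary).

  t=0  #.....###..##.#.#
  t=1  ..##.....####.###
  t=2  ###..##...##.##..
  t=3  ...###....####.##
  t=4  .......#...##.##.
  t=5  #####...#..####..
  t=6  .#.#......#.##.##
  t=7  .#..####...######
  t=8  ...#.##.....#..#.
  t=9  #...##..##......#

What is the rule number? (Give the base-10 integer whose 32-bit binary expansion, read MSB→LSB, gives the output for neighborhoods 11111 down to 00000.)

  [31] ##### => .  t=5,i=2
  [30] ####. => #  t=1,i=11
  [29] ###.# => .  t=1,i=12
  [28] ###.. => .  t=0,i=8
  [27] ##.## => #  t=1,i=13
  [26] ##.#. => .  t=0,i=13
  [25] ##..# => #  t=0,i=9
  [24] ##... => .  t=0,i=1
  [23] #.### => #  t=1,i=14
  [22] #.##. => #  t=0,i=16
  [21] #.#.# => #  t=0,i=14
  [20] #.#.. => .  t=6,i=3
  [19] #..## => #  t=0,i=10
  [18] #..#. => .  t=8,i=14
  [17] #...# => .  t=2,i=8
  [16] #.... => #  t=0,i=2
  [15] .#### => #  t=1,i=10
  [14] .###. => .  t=0,i=7
  [13] .##.# => #  t=0,i=12
  [12] .##.. => .  t=0,i=0
  [11] .#.## => #  t=0,i=15
  [10] .#.#. => .  t=6,i=2
  [9] .#..# => .  t=5,i=9
  [8] .#... => #  t=4,i=8
  [7] ..### => .  t=0,i=6
  [6] ..##. => #  t=0,i=11
  [5] ..#.# => .  t=6,i=10
  [4] ..#.. => .  t=4,i=7
  [3] ...## => .  t=0,i=5
  [2] ...#. => .  t=4,i=6
  [1] ....# => .  t=0,i=4
  [0] ..... => #  t=0,i=3
  bits 01001010111010011010100101000001 = 1256827201

1256827201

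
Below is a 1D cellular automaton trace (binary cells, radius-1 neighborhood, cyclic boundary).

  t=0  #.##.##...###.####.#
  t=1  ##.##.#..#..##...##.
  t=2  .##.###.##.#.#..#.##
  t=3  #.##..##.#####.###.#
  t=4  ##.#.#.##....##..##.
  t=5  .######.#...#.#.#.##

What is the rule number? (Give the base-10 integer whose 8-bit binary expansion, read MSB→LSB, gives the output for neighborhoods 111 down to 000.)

  ### -> .   bit 7 = 0  t=0,i=11
  ##. -> #   bit 6 = 1  t=0,i=0
  #.# -> #   bit 5 = 1  t=0,i=1
  #.. -> .   bit 4 = 0  t=0,i=7
  .## -> .   bit 3 = 0  t=0,i=2
  .#. -> #   bit 2 = 1  t=1,i=6
  ..# -> #   bit 1 = 1  t=0,i=9
  ... -> .   bit 0 = 0  t=0,i=8
  bits 01100110 = 102

102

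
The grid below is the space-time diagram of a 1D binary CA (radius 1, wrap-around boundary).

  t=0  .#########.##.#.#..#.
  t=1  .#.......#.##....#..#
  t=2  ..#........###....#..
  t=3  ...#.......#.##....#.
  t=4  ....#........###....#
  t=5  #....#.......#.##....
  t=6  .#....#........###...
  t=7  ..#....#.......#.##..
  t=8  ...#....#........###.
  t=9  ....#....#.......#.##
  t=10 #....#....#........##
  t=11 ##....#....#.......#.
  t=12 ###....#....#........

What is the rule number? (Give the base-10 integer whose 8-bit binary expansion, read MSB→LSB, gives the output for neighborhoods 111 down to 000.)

  nb ###: next=.  (t=0,i=2, bit7=0)
  nb ##.: next=#  (t=0,i=9, bit6=1)
  nb #.#: next=.  (t=0,i=10, bit5=0)
  nb #..: next=#  (t=0,i=17, bit4=1)
  nb .##: next=#  (t=0,i=1, bit3=1)
  nb .#.: next=.  (t=0,i=14, bit2=0)
  nb ..#: next=.  (t=0,i=0, bit1=0)
  nb ...: next=.  (t=1,i=3, bit0=0)
  bits 01011000 = 88

88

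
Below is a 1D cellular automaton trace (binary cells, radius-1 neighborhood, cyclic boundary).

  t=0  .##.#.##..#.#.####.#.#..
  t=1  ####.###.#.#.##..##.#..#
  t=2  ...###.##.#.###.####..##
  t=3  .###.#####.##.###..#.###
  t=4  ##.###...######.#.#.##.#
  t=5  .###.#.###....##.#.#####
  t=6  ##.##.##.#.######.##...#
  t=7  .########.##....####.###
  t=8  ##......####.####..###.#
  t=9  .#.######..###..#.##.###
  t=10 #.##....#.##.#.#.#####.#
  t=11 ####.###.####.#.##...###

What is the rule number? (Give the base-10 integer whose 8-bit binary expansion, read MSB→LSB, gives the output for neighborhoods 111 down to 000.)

  ### -> .   bit 7 = 0  t=0,i=15
  ##. -> #   bit 6 = 1  t=0,i=2
  #.# -> #   bit 5 = 1  t=0,i=3
  #.. -> .   bit 4 = 0  t=0,i=8
  .## -> #   bit 3 = 1  t=0,i=1
  .#. -> .   bit 2 = 0  t=0,i=4
  ..# -> #   bit 1 = 1  t=0,i=0
  ... -> #   bit 0 = 1  t=0,i=23
  bits 01101011 = 107

107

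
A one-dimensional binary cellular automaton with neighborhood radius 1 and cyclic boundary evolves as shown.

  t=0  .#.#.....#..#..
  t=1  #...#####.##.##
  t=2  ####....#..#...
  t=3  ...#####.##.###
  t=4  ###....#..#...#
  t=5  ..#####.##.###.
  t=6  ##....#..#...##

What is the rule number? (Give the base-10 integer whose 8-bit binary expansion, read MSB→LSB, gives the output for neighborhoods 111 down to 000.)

83

  ### -> .   bit 7 = 0  t=1,i=5
  ##. -> #   bit 6 = 1  t=1,i=0
  #.# -> .   bit 5 = 0  t=0,i=2
  #.. -> #   bit 4 = 1  t=0,i=4
  .## -> .   bit 3 = 0  t=1,i=4
  .#. -> .   bit 2 = 0  t=0,i=1
  ..# -> #   bit 1 = 1  t=0,i=0
  ... -> #   bit 0 = 1  t=0,i=5
  bits 01010011 = 83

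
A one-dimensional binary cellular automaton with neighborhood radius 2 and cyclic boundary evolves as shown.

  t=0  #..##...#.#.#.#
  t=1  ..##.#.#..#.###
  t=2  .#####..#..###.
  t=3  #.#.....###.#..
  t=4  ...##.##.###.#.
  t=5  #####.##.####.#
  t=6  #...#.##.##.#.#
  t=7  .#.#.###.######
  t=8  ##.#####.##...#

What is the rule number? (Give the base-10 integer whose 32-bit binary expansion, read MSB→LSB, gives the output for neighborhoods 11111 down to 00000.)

  ##### -> .   bit 31 = 0  t=2,i=3
  ####. -> .   bit 30 = 0  t=2,i=4
  ###.# -> #   bit 29 = 1  t=3,i=10
  ###.. -> .   bit 28 = 0  t=1,i=14
  ##.## -> .   bit 27 = 0  t=4,i=5
  ##.#. -> #   bit 26 = 1  t=1,i=4
  ##..# -> .   bit 25 = 0  t=0,i=1
  ##... -> #   bit 24 = 1  t=0,i=5
  #.### -> #   bit 23 = 1  t=1,i=12
  #.##. -> #   bit 22 = 1  t=0,i=14
  #.#.# -> #   bit 21 = 1  t=0,i=10
  #.#.. -> .   bit 20 = 0  t=1,i=7
  #..## -> #   bit 19 = 1  t=0,i=2
  #..#. -> .   bit 18 = 0  t=1,i=9
  #...# -> .   bit 17 = 0  t=0,i=6
  #.... -> #   bit 16 = 1  t=3,i=4
  .#### -> #   bit 15 = 1  t=2,i=2
  .###. -> #   bit 14 = 1  t=1,i=13
  .##.# -> #   bit 13 = 1  t=1,i=3
  .##.. -> .   bit 12 = 0  t=0,i=0
  .#.## -> #   bit 11 = 1  t=0,i=13
  .#.#. -> .   bit 10 = 0  t=0,i=9
  .#..# -> #   bit 9 = 1  t=1,i=8
  .#... -> #   bit 8 = 1  t=3,i=3
  ..### -> .   bit 7 = 0  t=2,i=1
  ..##. -> #   bit 6 = 1  t=0,i=3
  ..#.# -> .   bit 5 = 0  t=0,i=8
  ..#.. -> #   bit 4 = 1  t=2,i=8
  ...## -> #   bit 3 = 1  t=3,i=7
  ...#. -> #   bit 2 = 1  t=0,i=7
  ....# -> #   bit 1 = 1  t=3,i=6
  ..... -> .   bit 0 = 0  t=3,i=5
  bits 00100101111010011110101101011110 = 636087134

636087134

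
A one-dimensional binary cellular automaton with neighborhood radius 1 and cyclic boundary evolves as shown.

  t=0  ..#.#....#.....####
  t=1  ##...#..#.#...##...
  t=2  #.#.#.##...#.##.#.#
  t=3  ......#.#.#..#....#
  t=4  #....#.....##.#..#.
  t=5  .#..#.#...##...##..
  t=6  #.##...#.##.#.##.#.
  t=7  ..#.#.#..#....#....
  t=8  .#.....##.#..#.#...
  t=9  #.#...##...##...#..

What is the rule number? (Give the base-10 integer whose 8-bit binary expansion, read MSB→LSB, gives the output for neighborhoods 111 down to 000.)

26

  nb ###: next=.  (t=0,i=16, bit7=0)
  nb ##.: next=.  (t=0,i=18, bit6=0)
  nb #.#: next=.  (t=0,i=3, bit5=0)
  nb #..: next=#  (t=0,i=0, bit4=1)
  nb .##: next=#  (t=0,i=15, bit3=1)
  nb .#.: next=.  (t=0,i=2, bit2=0)
  nb ..#: next=#  (t=0,i=1, bit1=1)
  nb ...: next=.  (t=0,i=6, bit0=0)
  bits 00011010 = 26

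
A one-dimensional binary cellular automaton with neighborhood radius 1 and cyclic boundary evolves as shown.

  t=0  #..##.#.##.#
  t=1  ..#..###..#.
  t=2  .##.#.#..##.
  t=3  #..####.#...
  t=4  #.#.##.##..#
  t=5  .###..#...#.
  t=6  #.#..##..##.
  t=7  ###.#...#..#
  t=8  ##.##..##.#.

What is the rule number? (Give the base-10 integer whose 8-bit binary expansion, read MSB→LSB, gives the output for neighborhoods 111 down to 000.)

  [7] ### => #  t=1,i=6
  [6] ##. => .  t=0,i=0
  [5] #.# => #  t=0,i=5
  [4] #.. => .  t=0,i=1
  [3] .## => .  t=0,i=3
  [2] .#. => #  t=0,i=6
  [1] ..# => #  t=0,i=2
  [0] ... => .  t=1,i=0
  bits 10100110 = 166

166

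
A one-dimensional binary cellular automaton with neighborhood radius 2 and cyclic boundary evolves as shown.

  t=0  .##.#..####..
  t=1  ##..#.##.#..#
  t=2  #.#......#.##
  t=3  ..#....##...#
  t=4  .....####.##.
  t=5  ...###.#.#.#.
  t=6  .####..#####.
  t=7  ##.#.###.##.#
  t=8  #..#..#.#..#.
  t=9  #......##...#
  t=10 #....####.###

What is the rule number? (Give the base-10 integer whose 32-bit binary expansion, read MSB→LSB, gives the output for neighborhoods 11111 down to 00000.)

  [31] ##### => #  t=6,i=9
  [30] ####. => #  t=0,i=9
  [29] ###.# => .  t=2,i=0
  [28] ###.. => .  t=0,i=10
  [27] ##.## => #  t=4,i=9
  [26] ##.#. => .  t=0,i=3
  [25] ##..# => #  t=1,i=2
  [24] ##... => .  t=0,i=11
  [23] #.### => .  t=2,i=11
  [22] #.##. => .  t=1,i=6
  [21] #.#.# => #  t=5,i=7
  [20] #.#.. => #  t=0,i=4
  [19] #..## => #  t=0,i=6
  [18] #..#. => .  t=1,i=3
  [17] #...# => #  t=0,i=12
  [16] #.... => .  t=2,i=4
  [15] .#### => .  t=0,i=8
  [14] .###. => #  t=1,i=0
  [13] .##.# => .  t=0,i=2
  [12] .##.. => #  t=3,i=8
  [11] .#.## => .  t=1,i=5
  [10] .#.#. => #  t=5,i=8
  [9] .#..# => .  t=0,i=5
  [8] .#... => .  t=2,i=3
  [7] ..### => #  t=0,i=7
  [6] ..##. => #  t=0,i=1
  [5] ..#.# => .  t=1,i=4
  [4] ..#.. => .  t=3,i=2
  [3] ...## => #  t=0,i=0
  [2] ...#. => #  t=2,i=8
  [1] ....# => #  t=2,i=7
  [0] ..... => .  t=2,i=5
  bits 11001010001110100101010011001110 = 3392820430

3392820430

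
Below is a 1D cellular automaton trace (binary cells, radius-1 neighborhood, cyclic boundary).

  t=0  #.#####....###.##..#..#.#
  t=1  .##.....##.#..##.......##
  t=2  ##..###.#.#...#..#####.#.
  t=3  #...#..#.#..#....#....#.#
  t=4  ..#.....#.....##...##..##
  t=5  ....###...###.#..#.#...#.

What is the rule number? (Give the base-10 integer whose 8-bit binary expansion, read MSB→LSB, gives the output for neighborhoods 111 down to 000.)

41

  ### -> .   bit 7 = 0  t=0,i=3
  ##. -> .   bit 6 = 0  t=0,i=0
  #.# -> #   bit 5 = 1  t=0,i=1
  #.. -> .   bit 4 = 0  t=0,i=7
  .## -> #   bit 3 = 1  t=0,i=2
  .#. -> .   bit 2 = 0  t=0,i=19
  ..# -> .   bit 1 = 0  t=0,i=10
  ... -> #   bit 0 = 1  t=0,i=8
  bits 00101001 = 41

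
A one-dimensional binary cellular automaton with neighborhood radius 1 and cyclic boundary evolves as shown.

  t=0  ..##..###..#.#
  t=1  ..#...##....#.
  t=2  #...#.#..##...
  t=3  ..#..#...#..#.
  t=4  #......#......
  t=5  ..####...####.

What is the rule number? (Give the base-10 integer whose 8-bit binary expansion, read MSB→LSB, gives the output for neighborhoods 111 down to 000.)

  nb ###: next=#  (t=0,i=7, bit7=1)
  nb ##.: next=.  (t=0,i=3, bit6=0)
  nb #.#: next=#  (t=0,i=12, bit5=1)
  nb #..: next=.  (t=0,i=0, bit4=0)
  nb .##: next=#  (t=0,i=2, bit3=1)
  nb .#.: next=.  (t=0,i=11, bit2=0)
  nb ..#: next=.  (t=0,i=1, bit1=0)
  nb ...: next=#  (t=1,i=0, bit0=1)
  bits 10101001 = 169

169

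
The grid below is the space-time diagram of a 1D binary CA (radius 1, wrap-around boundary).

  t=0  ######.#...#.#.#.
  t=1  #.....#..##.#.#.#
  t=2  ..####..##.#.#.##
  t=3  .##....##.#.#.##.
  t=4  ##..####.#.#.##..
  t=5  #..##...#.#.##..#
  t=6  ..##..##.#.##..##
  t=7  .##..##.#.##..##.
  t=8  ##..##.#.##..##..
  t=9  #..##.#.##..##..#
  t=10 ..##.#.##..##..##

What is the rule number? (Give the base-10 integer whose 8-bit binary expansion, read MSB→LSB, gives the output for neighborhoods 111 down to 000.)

  nb ###: next=.  (t=0,i=1, bit7=0)
  nb ##.: next=.  (t=0,i=5, bit6=0)
  nb #.#: next=#  (t=0,i=6, bit5=1)
  nb #..: next=.  (t=0,i=8, bit4=0)
  nb .##: next=#  (t=0,i=0, bit3=1)
  nb .#.: next=.  (t=0,i=7, bit2=0)
  nb ..#: next=#  (t=0,i=10, bit1=1)
  nb ...: next=#  (t=0,i=9, bit0=1)
  bits 00101011 = 43

43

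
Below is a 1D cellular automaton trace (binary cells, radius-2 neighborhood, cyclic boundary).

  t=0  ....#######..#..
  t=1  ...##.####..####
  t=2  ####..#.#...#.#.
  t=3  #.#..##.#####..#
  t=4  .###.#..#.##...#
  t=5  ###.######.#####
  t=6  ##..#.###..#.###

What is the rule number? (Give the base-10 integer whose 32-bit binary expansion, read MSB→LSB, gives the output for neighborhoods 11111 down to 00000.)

3315031036

  [31] ##### => #  t=0,i=6
  [30] ####. => #  t=0,i=9
  [29] ###.# => .  t=4,i=3
  [28] ###.. => .  t=0,i=10
  [27] ##.## => .  t=1,i=5
  [26] ##.#. => #  t=3,i=1
  [25] ##..# => .  t=0,i=11
  [24] ##... => #  t=1,i=0
  [23] #.### => #  t=1,i=6
  [22] #.##. => .  t=4,i=10
  [21] #.#.# => .  t=2,i=14
  [20] #.#.. => #  t=2,i=8
  [19] #..## => .  t=1,i=11
  [18] #..#. => #  t=0,i=12
  [17] #...# => #  t=1,i=1
  [16] #.... => #  t=0,i=15
  [15] .#### => .  t=0,i=5
  [14] .###. => #  t=4,i=2
  [13] .##.# => .  t=1,i=4
  [12] .##.. => #  t=4,i=11
  [11] .#.## => #  t=2,i=15
  [10] .#.#. => .  t=2,i=7
  [9] .#..# => #  t=3,i=3
  [8] .#... => #  t=0,i=14
  [7] ..### => #  t=0,i=4
  [6] ..##. => #  t=1,i=3
  [5] ..#.# => #  t=2,i=6
  [4] ..#.. => #  t=0,i=13
  [3] ...## => #  t=0,i=3
  [2] ...#. => #  t=2,i=11
  [1] ....# => .  t=0,i=2
  [0] ..... => .  t=0,i=0
  bits 11000101100101110101101111111100 = 3315031036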